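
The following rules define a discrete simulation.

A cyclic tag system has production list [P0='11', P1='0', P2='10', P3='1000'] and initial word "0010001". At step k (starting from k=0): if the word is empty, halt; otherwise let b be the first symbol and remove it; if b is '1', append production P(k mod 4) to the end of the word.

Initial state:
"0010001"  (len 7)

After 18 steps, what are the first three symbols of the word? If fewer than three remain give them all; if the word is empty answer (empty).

[0] "0010001"  (len 7)
[1] "010001"  (len 6)
[2] "10001"  (len 5)
[3] "000110"  (len 6)
[4] "00110"  (len 5)
[5] "0110"  (len 4)
[6] "110"  (len 3)
[7] "1010"  (len 4)
[8] "0101000"  (len 7)
[9] "101000"  (len 6)
[10] "010000"  (len 6)
[11] "10000"  (len 5)
[12] "00001000"  (len 8)
[13] "0001000"  (len 7)
[14] "001000"  (len 6)
[15] "01000"  (len 5)
[16] "1000"  (len 4)
[17] "00011"  (len 5)
[18] "0011"  (len 4)

001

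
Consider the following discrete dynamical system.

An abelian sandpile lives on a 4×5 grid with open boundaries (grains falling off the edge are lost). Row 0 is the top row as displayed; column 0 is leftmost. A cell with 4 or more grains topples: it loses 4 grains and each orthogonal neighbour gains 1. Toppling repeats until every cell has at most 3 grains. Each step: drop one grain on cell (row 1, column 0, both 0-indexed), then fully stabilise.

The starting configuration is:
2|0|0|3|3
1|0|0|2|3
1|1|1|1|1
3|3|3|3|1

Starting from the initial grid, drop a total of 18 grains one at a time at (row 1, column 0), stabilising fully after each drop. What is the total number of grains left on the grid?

step 0: 2|0|0|3|3
1|0|0|2|3
1|1|1|1|1
3|3|3|3|1
step 1: 2|0|0|3|3
2|0|0|2|3
1|1|1|1|1
3|3|3|3|1
step 2: 2|0|0|3|3
3|0|0|2|3
1|1|1|1|1
3|3|3|3|1
step 3: 3|0|0|3|3
0|1|0|2|3
2|1|1|1|1
3|3|3|3|1
step 4: 3|0|0|3|3
1|1|0|2|3
2|1|1|1|1
3|3|3|3|1
step 5: 3|0|0|3|3
2|1|0|2|3
2|1|1|1|1
3|3|3|3|1
step 6: 3|0|0|3|3
3|1|0|2|3
2|1|1|1|1
3|3|3|3|1
step 7: 0|1|0|3|3
1|2|0|2|3
3|1|1|1|1
3|3|3|3|1
step 8: 0|1|0|3|3
2|2|0|2|3
3|1|1|1|1
3|3|3|3|1
step 9: 0|1|0|3|3
3|2|0|2|3
3|1|1|1|1
3|3|3|3|1
step 10: 1|1|0|3|3
1|3|0|2|3
1|3|2|2|1
1|1|1|0|2
step 11: 1|1|0|3|3
2|3|0|2|3
1|3|2|2|1
1|1|1|0|2
step 12: 1|1|0|3|3
3|3|0|2|3
1|3|2|2|1
1|1|1|0|2
step 13: 2|2|0|3|3
1|1|1|2|3
3|0|3|2|1
1|2|1|0|2
step 14: 2|2|0|3|3
2|1|1|2|3
3|0|3|2|1
1|2|1|0|2
step 15: 2|2|0|3|3
3|1|1|2|3
3|0|3|2|1
1|2|1|0|2
step 16: 3|2|0|3|3
1|2|1|2|3
0|1|3|2|1
2|2|1|0|2
step 17: 3|2|0|3|3
2|2|1|2|3
0|1|3|2|1
2|2|1|0|2
step 18: 3|2|0|3|3
3|2|1|2|3
0|1|3|2|1
2|2|1|0|2

36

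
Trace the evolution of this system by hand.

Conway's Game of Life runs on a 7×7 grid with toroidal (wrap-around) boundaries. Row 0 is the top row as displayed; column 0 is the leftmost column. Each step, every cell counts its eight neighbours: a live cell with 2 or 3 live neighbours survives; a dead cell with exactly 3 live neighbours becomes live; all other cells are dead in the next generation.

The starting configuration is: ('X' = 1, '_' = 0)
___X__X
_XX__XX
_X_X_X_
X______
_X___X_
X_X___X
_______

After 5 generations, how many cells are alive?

19

t=0: ___X__X
_XX__XX
_X_X_X_
X______
_X___X_
X_X___X
_______
t=1: X_X__XX
_X_X_XX
_X__XX_
XXX_X_X
_X_____
XX____X
X_____X
t=2: __X_X__
_X_X___
_______
__XXX_X
_____X_
_X____X
_______
t=3: __XX___
__XX___
____X__
___XXX_
X_XXXXX
_______
_______
t=4: __XX___
__X_X__
__X__X_
__X____
__X___X
___XXXX
_______
t=5: __XX___
_XX_X__
_XX____
_XXX___
__X_X_X
___XXXX
__X__X_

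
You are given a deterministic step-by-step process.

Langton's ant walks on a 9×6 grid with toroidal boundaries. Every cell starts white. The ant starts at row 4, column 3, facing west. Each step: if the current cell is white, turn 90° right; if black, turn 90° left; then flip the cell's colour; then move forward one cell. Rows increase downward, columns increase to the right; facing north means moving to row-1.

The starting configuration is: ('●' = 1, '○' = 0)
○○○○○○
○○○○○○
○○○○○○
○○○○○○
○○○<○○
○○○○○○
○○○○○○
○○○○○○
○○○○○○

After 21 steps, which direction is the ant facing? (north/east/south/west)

south

[0] ○○○○○○
○○○○○○
○○○○○○
○○○○○○
○○○<○○
○○○○○○
○○○○○○
○○○○○○
○○○○○○
[1] ○○○○○○
○○○○○○
○○○○○○
○○○^○○
○○○●○○
○○○○○○
○○○○○○
○○○○○○
○○○○○○
[2] ○○○○○○
○○○○○○
○○○○○○
○○○●>○
○○○●○○
○○○○○○
○○○○○○
○○○○○○
○○○○○○
[3] ○○○○○○
○○○○○○
○○○○○○
○○○●●○
○○○●v○
○○○○○○
○○○○○○
○○○○○○
○○○○○○
[4] ○○○○○○
○○○○○○
○○○○○○
○○○●●○
○○○<●○
○○○○○○
○○○○○○
○○○○○○
○○○○○○
[5] ○○○○○○
○○○○○○
○○○○○○
○○○●●○
○○○○●○
○○○v○○
○○○○○○
○○○○○○
○○○○○○
[6] ○○○○○○
○○○○○○
○○○○○○
○○○●●○
○○○○●○
○○<●○○
○○○○○○
○○○○○○
○○○○○○
[7] ○○○○○○
○○○○○○
○○○○○○
○○○●●○
○○^○●○
○○●●○○
○○○○○○
○○○○○○
○○○○○○
[8] ○○○○○○
○○○○○○
○○○○○○
○○○●●○
○○●>●○
○○●●○○
○○○○○○
○○○○○○
○○○○○○
[9] ○○○○○○
○○○○○○
○○○○○○
○○○●●○
○○●●●○
○○●v○○
○○○○○○
○○○○○○
○○○○○○
[10] ○○○○○○
○○○○○○
○○○○○○
○○○●●○
○○●●●○
○○●○>○
○○○○○○
○○○○○○
○○○○○○
[11] ○○○○○○
○○○○○○
○○○○○○
○○○●●○
○○●●●○
○○●○●○
○○○○v○
○○○○○○
○○○○○○
[12] ○○○○○○
○○○○○○
○○○○○○
○○○●●○
○○●●●○
○○●○●○
○○○<●○
○○○○○○
○○○○○○
[13] ○○○○○○
○○○○○○
○○○○○○
○○○●●○
○○●●●○
○○●^●○
○○○●●○
○○○○○○
○○○○○○
[14] ○○○○○○
○○○○○○
○○○○○○
○○○●●○
○○●●●○
○○●●>○
○○○●●○
○○○○○○
○○○○○○
[15] ○○○○○○
○○○○○○
○○○○○○
○○○●●○
○○●●^○
○○●●○○
○○○●●○
○○○○○○
○○○○○○
[16] ○○○○○○
○○○○○○
○○○○○○
○○○●●○
○○●<○○
○○●●○○
○○○●●○
○○○○○○
○○○○○○
[17] ○○○○○○
○○○○○○
○○○○○○
○○○●●○
○○●○○○
○○●v○○
○○○●●○
○○○○○○
○○○○○○
[18] ○○○○○○
○○○○○○
○○○○○○
○○○●●○
○○●○○○
○○●○>○
○○○●●○
○○○○○○
○○○○○○
[19] ○○○○○○
○○○○○○
○○○○○○
○○○●●○
○○●○○○
○○●○●○
○○○●v○
○○○○○○
○○○○○○
[20] ○○○○○○
○○○○○○
○○○○○○
○○○●●○
○○●○○○
○○●○●○
○○○●○>
○○○○○○
○○○○○○
[21] ○○○○○○
○○○○○○
○○○○○○
○○○●●○
○○●○○○
○○●○●○
○○○●○●
○○○○○v
○○○○○○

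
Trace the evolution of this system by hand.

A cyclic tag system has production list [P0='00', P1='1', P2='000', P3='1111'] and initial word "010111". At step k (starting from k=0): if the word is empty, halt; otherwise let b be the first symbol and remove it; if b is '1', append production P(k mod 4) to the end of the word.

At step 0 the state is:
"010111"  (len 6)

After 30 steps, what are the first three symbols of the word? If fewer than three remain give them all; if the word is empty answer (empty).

001

k=0  "010111"  (len 6)
k=1  "10111"  (len 5)
k=2  "01111"  (len 5)
k=3  "1111"  (len 4)
k=4  "1111111"  (len 7)
k=5  "11111100"  (len 8)
k=6  "11111001"  (len 8)
k=7  "1111001000"  (len 10)
k=8  "1110010001111"  (len 13)
k=9  "11001000111100"  (len 14)
k=10  "10010001111001"  (len 14)
k=11  "0010001111001000"  (len 16)
k=12  "010001111001000"  (len 15)
k=13  "10001111001000"  (len 14)
k=14  "00011110010001"  (len 14)
k=15  "0011110010001"  (len 13)
k=16  "011110010001"  (len 12)
k=17  "11110010001"  (len 11)
k=18  "11100100011"  (len 11)
k=19  "1100100011000"  (len 13)
k=20  "1001000110001111"  (len 16)
k=21  "00100011000111100"  (len 17)
k=22  "0100011000111100"  (len 16)
k=23  "100011000111100"  (len 15)
k=24  "000110001111001111"  (len 18)
k=25  "00110001111001111"  (len 17)
k=26  "0110001111001111"  (len 16)
k=27  "110001111001111"  (len 15)
k=28  "100011110011111111"  (len 18)
k=29  "0001111001111111100"  (len 19)
k=30  "001111001111111100"  (len 18)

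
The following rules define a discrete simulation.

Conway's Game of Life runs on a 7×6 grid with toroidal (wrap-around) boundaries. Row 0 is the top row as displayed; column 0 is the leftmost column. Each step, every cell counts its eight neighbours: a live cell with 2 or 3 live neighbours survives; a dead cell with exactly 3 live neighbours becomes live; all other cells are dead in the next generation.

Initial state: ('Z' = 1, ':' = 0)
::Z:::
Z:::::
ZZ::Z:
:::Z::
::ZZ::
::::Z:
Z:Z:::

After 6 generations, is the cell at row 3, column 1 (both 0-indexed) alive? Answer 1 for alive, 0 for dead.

k=0  ::Z:::
Z:::::
ZZ::Z:
:::Z::
::ZZ::
::::Z:
Z:Z:::
k=1  ::::::
Z::::Z
ZZ:::Z
:Z:ZZ:
::ZZZ:
:ZZ:::
:Z:Z::
k=2  Z:::::
:Z:::Z
:ZZ:::
:Z::::
::::Z:
:Z::Z:
:Z::::
k=3  ZZ::::
:ZZ:::
:ZZ:::
:ZZ:::
::::::
::::::
ZZ::::
k=4  ::::::
::::::
Z::Z::
:ZZ:::
::::::
::::::
ZZ::::
k=5  ::::::
::::::
:ZZ:::
:ZZ:::
::::::
::::::
::::::
k=6  ::::::
::::::
:ZZ:::
:ZZ:::
::::::
::::::
::::::

1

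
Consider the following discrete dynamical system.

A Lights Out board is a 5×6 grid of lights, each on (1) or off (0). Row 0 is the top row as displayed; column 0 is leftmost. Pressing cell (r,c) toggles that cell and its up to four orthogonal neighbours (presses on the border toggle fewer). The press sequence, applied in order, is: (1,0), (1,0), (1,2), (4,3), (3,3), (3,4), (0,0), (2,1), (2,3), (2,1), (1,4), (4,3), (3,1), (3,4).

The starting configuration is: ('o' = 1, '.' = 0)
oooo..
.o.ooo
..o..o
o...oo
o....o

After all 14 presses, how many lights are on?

13

t=0: oooo..
.o.ooo
..o..o
o...oo
o....o
t=1: .ooo..
o..ooo
o.o..o
o...oo
o....o
t=2: oooo..
.o.ooo
..o..o
o...oo
o....o
t=3: oo.o..
..o.oo
.....o
o...oo
o....o
t=4: oo.o..
..o.oo
.....o
o..ooo
o.oooo
t=5: oo.o..
..o.oo
...o.o
o.o..o
o.o.oo
t=6: oo.o..
..o.oo
...ooo
o.ooo.
o.o..o
t=7: ...o..
o.o.oo
...ooo
o.ooo.
o.o..o
t=8: ...o..
ooo.oo
oooooo
ooooo.
o.o..o
t=9: ...o..
oooooo
oo...o
ooo.o.
o.o..o
t=10: ...o..
o.oooo
..o..o
o.o.o.
o.o..o
t=11: ...oo.
o.o...
..o.oo
o.o.o.
o.o..o
t=12: ...oo.
o.o...
..o.oo
o.ooo.
o..ooo
t=13: ...oo.
o.o...
.oo.oo
.o.oo.
oo.ooo
t=14: ...oo.
o.o...
.oo..o
.o...o
oo.o.o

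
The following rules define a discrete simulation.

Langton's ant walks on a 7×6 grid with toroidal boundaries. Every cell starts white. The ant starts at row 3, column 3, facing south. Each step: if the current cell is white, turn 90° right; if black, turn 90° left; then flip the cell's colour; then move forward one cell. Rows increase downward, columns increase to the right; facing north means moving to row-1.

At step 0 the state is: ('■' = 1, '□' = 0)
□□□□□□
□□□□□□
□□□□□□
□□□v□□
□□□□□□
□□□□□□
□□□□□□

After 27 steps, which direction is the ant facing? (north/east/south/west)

[0] □□□□□□
□□□□□□
□□□□□□
□□□v□□
□□□□□□
□□□□□□
□□□□□□
[1] □□□□□□
□□□□□□
□□□□□□
□□<■□□
□□□□□□
□□□□□□
□□□□□□
[2] □□□□□□
□□□□□□
□□^□□□
□□■■□□
□□□□□□
□□□□□□
□□□□□□
[3] □□□□□□
□□□□□□
□□■>□□
□□■■□□
□□□□□□
□□□□□□
□□□□□□
[4] □□□□□□
□□□□□□
□□■■□□
□□■v□□
□□□□□□
□□□□□□
□□□□□□
[5] □□□□□□
□□□□□□
□□■■□□
□□■□>□
□□□□□□
□□□□□□
□□□□□□
[6] □□□□□□
□□□□□□
□□■■□□
□□■□■□
□□□□v□
□□□□□□
□□□□□□
[7] □□□□□□
□□□□□□
□□■■□□
□□■□■□
□□□<■□
□□□□□□
□□□□□□
[8] □□□□□□
□□□□□□
□□■■□□
□□■^■□
□□□■■□
□□□□□□
□□□□□□
[9] □□□□□□
□□□□□□
□□■■□□
□□■■>□
□□□■■□
□□□□□□
□□□□□□
[10] □□□□□□
□□□□□□
□□■■^□
□□■■□□
□□□■■□
□□□□□□
□□□□□□
[11] □□□□□□
□□□□□□
□□■■■>
□□■■□□
□□□■■□
□□□□□□
□□□□□□
[12] □□□□□□
□□□□□□
□□■■■■
□□■■□v
□□□■■□
□□□□□□
□□□□□□
[13] □□□□□□
□□□□□□
□□■■■■
□□■■<■
□□□■■□
□□□□□□
□□□□□□
[14] □□□□□□
□□□□□□
□□■■^■
□□■■■■
□□□■■□
□□□□□□
□□□□□□
[15] □□□□□□
□□□□□□
□□■<□■
□□■■■■
□□□■■□
□□□□□□
□□□□□□
[16] □□□□□□
□□□□□□
□□■□□■
□□■v■■
□□□■■□
□□□□□□
□□□□□□
[17] □□□□□□
□□□□□□
□□■□□■
□□■□>■
□□□■■□
□□□□□□
□□□□□□
[18] □□□□□□
□□□□□□
□□■□^■
□□■□□■
□□□■■□
□□□□□□
□□□□□□
[19] □□□□□□
□□□□□□
□□■□■>
□□■□□■
□□□■■□
□□□□□□
□□□□□□
[20] □□□□□□
□□□□□^
□□■□■□
□□■□□■
□□□■■□
□□□□□□
□□□□□□
[21] □□□□□□
>□□□□■
□□■□■□
□□■□□■
□□□■■□
□□□□□□
□□□□□□
[22] □□□□□□
■□□□□■
v□■□■□
□□■□□■
□□□■■□
□□□□□□
□□□□□□
[23] □□□□□□
■□□□□■
■□■□■<
□□■□□■
□□□■■□
□□□□□□
□□□□□□
[24] □□□□□□
■□□□□^
■□■□■■
□□■□□■
□□□■■□
□□□□□□
□□□□□□
[25] □□□□□□
■□□□<□
■□■□■■
□□■□□■
□□□■■□
□□□□□□
□□□□□□
[26] □□□□^□
■□□□■□
■□■□■■
□□■□□■
□□□■■□
□□□□□□
□□□□□□
[27] □□□□■>
■□□□■□
■□■□■■
□□■□□■
□□□■■□
□□□□□□
□□□□□□

east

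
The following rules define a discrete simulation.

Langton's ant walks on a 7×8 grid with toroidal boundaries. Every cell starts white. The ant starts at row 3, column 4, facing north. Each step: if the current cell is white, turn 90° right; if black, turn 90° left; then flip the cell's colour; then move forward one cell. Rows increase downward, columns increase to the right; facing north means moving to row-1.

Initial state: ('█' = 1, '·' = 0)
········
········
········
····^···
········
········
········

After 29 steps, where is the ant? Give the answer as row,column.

step 0: ········
········
········
····^···
········
········
········
step 1: ········
········
········
····█>··
········
········
········
step 2: ········
········
········
····██··
·····v··
········
········
step 3: ········
········
········
····██··
····<█··
········
········
step 4: ········
········
········
····^█··
····██··
········
········
step 5: ········
········
········
···<·█··
····██··
········
········
step 6: ········
········
···^····
···█·█··
····██··
········
········
step 7: ········
········
···█>···
···█·█··
····██··
········
········
step 8: ········
········
···██···
···█v█··
····██··
········
········
step 9: ········
········
···██···
···<██··
····██··
········
········
step 10: ········
········
···██···
····██··
···v██··
········
········
step 11: ········
········
···██···
····██··
··<███··
········
········
step 12: ········
········
···██···
··^·██··
··████··
········
········
step 13: ········
········
···██···
··█>██··
··████··
········
········
step 14: ········
········
···██···
··████··
··█v██··
········
········
step 15: ········
········
···██···
··████··
··█·>█··
········
········
step 16: ········
········
···██···
··██^█··
··█··█··
········
········
step 17: ········
········
···██···
··█<·█··
··█··█··
········
········
step 18: ········
········
···██···
··█··█··
··█v·█··
········
········
step 19: ········
········
···██···
··█··█··
··<█·█··
········
········
step 20: ········
········
···██···
··█··█··
···█·█··
··v·····
········
step 21: ········
········
···██···
··█··█··
···█·█··
·<█·····
········
step 22: ········
········
···██···
··█··█··
·^·█·█··
·██·····
········
step 23: ········
········
···██···
··█··█··
·█>█·█··
·██·····
········
step 24: ········
········
···██···
··█··█··
·███·█··
·█v·····
········
step 25: ········
········
···██···
··█··█··
·███·█··
·█·>····
········
step 26: ········
········
···██···
··█··█··
·███·█··
·█·█····
···v····
step 27: ········
········
···██···
··█··█··
·███·█··
·█·█····
··<█····
step 28: ········
········
···██···
··█··█··
·███·█··
·█^█····
··██····
step 29: ········
········
···██···
··█··█··
·███·█··
·██>····
··██····

5,3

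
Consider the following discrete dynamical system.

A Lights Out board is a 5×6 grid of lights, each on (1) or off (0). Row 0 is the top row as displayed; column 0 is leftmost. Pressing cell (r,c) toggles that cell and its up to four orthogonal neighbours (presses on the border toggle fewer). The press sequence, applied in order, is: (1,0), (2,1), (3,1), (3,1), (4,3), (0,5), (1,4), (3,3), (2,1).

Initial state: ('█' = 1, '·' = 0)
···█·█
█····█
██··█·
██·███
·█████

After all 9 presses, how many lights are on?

16

0) ···█·█
█····█
██··█·
██·███
·█████
1) █··█·█
·█···█
·█··█·
██·███
·█████
2) █··█·█
·····█
█·█·█·
█··███
·█████
3) █··█·█
·····█
███·█·
·█████
··████
4) █··█·█
·····█
█·█·█·
█··███
·█████
5) █··█·█
·····█
█·█·█·
█···██
·█···█
6) █··██·
······
█·█·█·
█···██
·█···█
7) █··█··
···███
█·█···
█···██
·█···█
8) █··█··
···███
█·██··
█·██·█
·█·█·█
9) █··█··
·█·███
·█·█··
████·█
·█·█·█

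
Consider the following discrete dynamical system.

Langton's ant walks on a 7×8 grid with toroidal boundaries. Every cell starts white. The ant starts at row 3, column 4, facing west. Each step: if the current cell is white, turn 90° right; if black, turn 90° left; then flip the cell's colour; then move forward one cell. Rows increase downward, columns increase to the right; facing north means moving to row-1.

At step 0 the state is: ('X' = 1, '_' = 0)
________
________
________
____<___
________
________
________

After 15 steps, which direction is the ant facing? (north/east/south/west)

north

k=0  ________
________
________
____<___
________
________
________
k=1  ________
________
____^___
____X___
________
________
________
k=2  ________
________
____X>__
____X___
________
________
________
k=3  ________
________
____XX__
____Xv__
________
________
________
k=4  ________
________
____XX__
____<X__
________
________
________
k=5  ________
________
____XX__
_____X__
____v___
________
________
k=6  ________
________
____XX__
_____X__
___<X___
________
________
k=7  ________
________
____XX__
___^_X__
___XX___
________
________
k=8  ________
________
____XX__
___X>X__
___XX___
________
________
k=9  ________
________
____XX__
___XXX__
___Xv___
________
________
k=10  ________
________
____XX__
___XXX__
___X_>__
________
________
k=11  ________
________
____XX__
___XXX__
___X_X__
_____v__
________
k=12  ________
________
____XX__
___XXX__
___X_X__
____<X__
________
k=13  ________
________
____XX__
___XXX__
___X^X__
____XX__
________
k=14  ________
________
____XX__
___XXX__
___XX>__
____XX__
________
k=15  ________
________
____XX__
___XX^__
___XX___
____XX__
________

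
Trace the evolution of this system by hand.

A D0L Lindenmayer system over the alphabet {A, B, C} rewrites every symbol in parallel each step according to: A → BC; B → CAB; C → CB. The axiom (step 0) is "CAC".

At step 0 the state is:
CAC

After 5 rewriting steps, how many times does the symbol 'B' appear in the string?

87

0) CAC
1) CBBCCB
2) CBCABCABCBCBCAB
3) CBCABCBBCCABCBBCCABCBCABCBCABCBBCCAB
4) CBCABCBBCCABCBCABCABCBCBBCCABCBCABCABCBCBBCCABCBCABCBBCCABCBCABCBBCCABCBCABCABCBCBBCCAB
5) CBCABCBBCCABCBCABCABCBCBBCCABCBCABCBBCCABCBBCCABCBCABCBCAB…CBCABCABCBCBBCCABCBCABCBBCCABCBBCCABCBCABCBCABCABCBCBBCCAB  (len 210)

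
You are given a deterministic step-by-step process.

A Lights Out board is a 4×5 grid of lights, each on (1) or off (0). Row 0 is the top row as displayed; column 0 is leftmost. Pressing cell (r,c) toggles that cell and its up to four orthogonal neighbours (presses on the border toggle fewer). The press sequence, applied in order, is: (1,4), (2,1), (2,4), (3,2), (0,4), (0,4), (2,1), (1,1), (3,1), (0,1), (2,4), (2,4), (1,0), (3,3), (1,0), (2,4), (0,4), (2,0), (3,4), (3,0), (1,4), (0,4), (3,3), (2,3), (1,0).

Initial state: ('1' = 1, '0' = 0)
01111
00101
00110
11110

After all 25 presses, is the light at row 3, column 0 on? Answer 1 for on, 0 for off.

0

[0] 01111
00101
00110
11110
[1] 01110
00110
00111
11110
[2] 01110
01110
11011
10110
[3] 01110
01111
11000
10111
[4] 01110
01111
11100
11001
[5] 01101
01110
11100
11001
[6] 01110
01111
11100
11001
[7] 01110
00111
00000
10001
[8] 00110
11011
01000
10001
[9] 00110
11011
00000
01101
[10] 11010
10011
00000
01101
[11] 11010
10010
00011
01100
[12] 11010
10011
00000
01101
[13] 01010
01011
10000
01101
[14] 01010
01011
10010
01010
[15] 11010
10011
00010
01010
[16] 11010
10010
00001
01011
[17] 11001
10011
00001
01011
[18] 11001
00011
11001
11011
[19] 11001
00011
11000
11000
[20] 11001
00011
01000
00000
[21] 11000
00000
01001
00000
[22] 11011
00001
01001
00000
[23] 11011
00001
01011
00111
[24] 11011
00011
01100
00101
[25] 01011
11011
11100
00101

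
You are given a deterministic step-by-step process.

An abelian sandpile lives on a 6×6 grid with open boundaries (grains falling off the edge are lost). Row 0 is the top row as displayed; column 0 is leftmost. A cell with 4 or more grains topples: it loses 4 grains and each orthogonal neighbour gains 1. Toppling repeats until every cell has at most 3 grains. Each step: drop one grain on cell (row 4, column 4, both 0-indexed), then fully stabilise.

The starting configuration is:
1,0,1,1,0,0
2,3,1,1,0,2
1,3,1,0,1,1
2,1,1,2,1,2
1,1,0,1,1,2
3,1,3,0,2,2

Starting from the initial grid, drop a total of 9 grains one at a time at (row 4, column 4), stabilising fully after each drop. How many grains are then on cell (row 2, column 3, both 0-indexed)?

0) 1,0,1,1,0,0
2,3,1,1,0,2
1,3,1,0,1,1
2,1,1,2,1,2
1,1,0,1,1,2
3,1,3,0,2,2
1) 1,0,1,1,0,0
2,3,1,1,0,2
1,3,1,0,1,1
2,1,1,2,1,2
1,1,0,1,2,2
3,1,3,0,2,2
2) 1,0,1,1,0,0
2,3,1,1,0,2
1,3,1,0,1,1
2,1,1,2,1,2
1,1,0,1,3,2
3,1,3,0,2,2
3) 1,0,1,1,0,0
2,3,1,1,0,2
1,3,1,0,1,1
2,1,1,2,2,2
1,1,0,2,0,3
3,1,3,0,3,2
4) 1,0,1,1,0,0
2,3,1,1,0,2
1,3,1,0,1,1
2,1,1,2,2,2
1,1,0,2,1,3
3,1,3,0,3,2
5) 1,0,1,1,0,0
2,3,1,1,0,2
1,3,1,0,1,1
2,1,1,2,2,2
1,1,0,2,2,3
3,1,3,0,3,2
6) 1,0,1,1,0,0
2,3,1,1,0,2
1,3,1,0,1,1
2,1,1,2,2,2
1,1,0,2,3,3
3,1,3,0,3,2
7) 1,0,1,1,0,0
2,3,1,1,0,2
1,3,1,0,1,1
2,1,1,2,3,3
1,1,0,3,2,1
3,1,3,1,1,0
8) 1,0,1,1,0,0
2,3,1,1,0,2
1,3,1,0,1,1
2,1,1,2,3,3
1,1,0,3,3,1
3,1,3,1,1,0
9) 1,0,1,1,0,0
2,3,1,1,0,2
1,3,1,1,2,2
2,1,2,0,2,0
1,1,1,1,2,3
3,1,3,2,2,0

1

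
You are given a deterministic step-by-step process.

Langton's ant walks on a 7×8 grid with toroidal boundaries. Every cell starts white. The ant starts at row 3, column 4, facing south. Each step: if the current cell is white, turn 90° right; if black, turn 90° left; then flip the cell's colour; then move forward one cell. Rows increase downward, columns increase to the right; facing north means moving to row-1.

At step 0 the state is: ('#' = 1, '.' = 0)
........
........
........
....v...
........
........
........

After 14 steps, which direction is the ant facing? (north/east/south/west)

gen 0: ........
........
........
....v...
........
........
........
gen 1: ........
........
........
...<#...
........
........
........
gen 2: ........
........
...^....
...##...
........
........
........
gen 3: ........
........
...#>...
...##...
........
........
........
gen 4: ........
........
...##...
...#v...
........
........
........
gen 5: ........
........
...##...
...#.>..
........
........
........
gen 6: ........
........
...##...
...#.#..
.....v..
........
........
gen 7: ........
........
...##...
...#.#..
....<#..
........
........
gen 8: ........
........
...##...
...#^#..
....##..
........
........
gen 9: ........
........
...##...
...##>..
....##..
........
........
gen 10: ........
........
...##^..
...##...
....##..
........
........
gen 11: ........
........
...###>.
...##...
....##..
........
........
gen 12: ........
........
...####.
...##.v.
....##..
........
........
gen 13: ........
........
...####.
...##<#.
....##..
........
........
gen 14: ........
........
...##^#.
...####.
....##..
........
........

north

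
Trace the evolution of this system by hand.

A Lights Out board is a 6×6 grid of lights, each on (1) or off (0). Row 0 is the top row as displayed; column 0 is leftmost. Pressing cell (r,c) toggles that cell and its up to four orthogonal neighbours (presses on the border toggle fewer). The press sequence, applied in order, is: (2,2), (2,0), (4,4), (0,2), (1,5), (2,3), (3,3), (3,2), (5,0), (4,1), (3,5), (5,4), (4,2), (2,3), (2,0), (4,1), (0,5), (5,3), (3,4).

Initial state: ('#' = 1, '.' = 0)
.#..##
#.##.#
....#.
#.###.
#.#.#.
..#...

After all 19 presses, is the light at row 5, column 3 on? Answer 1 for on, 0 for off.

step 0: .#..##
#.##.#
....#.
#.###.
#.#.#.
..#...
step 1: .#..##
#..#.#
.####.
#..##.
#.#.#.
..#...
step 2: .#..##
...#.#
#.###.
...##.
#.#.#.
..#...
step 3: .#..##
...#.#
#.###.
...#..
#.##.#
..#.#.
step 4: ..####
..##.#
#.###.
...#..
#.##.#
..#.#.
step 5: ..###.
..###.
#.####
...#..
#.##.#
..#.#.
step 6: ..###.
..#.#.
#....#
......
#.##.#
..#.#.
step 7: ..###.
..#.#.
#..#.#
..###.
#.#..#
..#.#.
step 8: ..###.
..#.#.
#.##.#
.#..#.
#....#
..#.#.
step 9: ..###.
..#.#.
#.##.#
.#..#.
.....#
###.#.
step 10: ..###.
..#.#.
#.##.#
....#.
###..#
#.#.#.
step 11: ..###.
..#.#.
#.##..
.....#
###...
#.#.#.
step 12: ..###.
..#.#.
#.##..
.....#
###.#.
#.##.#
step 13: ..###.
..#.#.
#.##..
..#..#
#..##.
#..#.#
step 14: ..###.
..###.
#...#.
..##.#
#..##.
#..#.#
step 15: ..###.
#.###.
.#..#.
#.##.#
#..##.
#..#.#
step 16: ..###.
#.###.
.#..#.
####.#
.####.
##.#.#
step 17: ..##.#
#.####
.#..#.
####.#
.####.
##.#.#
step 18: ..##.#
#.####
.#..#.
####.#
.##.#.
###.##
step 19: ..##.#
#.####
.#....
###.#.
.##...
###.##

0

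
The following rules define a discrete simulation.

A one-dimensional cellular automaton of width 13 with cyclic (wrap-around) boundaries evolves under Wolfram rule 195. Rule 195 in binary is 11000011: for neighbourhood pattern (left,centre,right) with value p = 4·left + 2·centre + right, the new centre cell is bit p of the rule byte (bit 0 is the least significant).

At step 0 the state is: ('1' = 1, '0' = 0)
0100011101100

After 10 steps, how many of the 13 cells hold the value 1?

gen 0: 0100011101100
gen 1: 1001101100101
gen 2: 1010100101000
gen 3: 0000001000011
gen 4: 0111110011101
gen 5: 0011110101100
gen 6: 1101110000101
gen 7: 1100110111000
gen 8: 0101010011011
gen 9: 0000000101001
gen 10: 0111111000010

7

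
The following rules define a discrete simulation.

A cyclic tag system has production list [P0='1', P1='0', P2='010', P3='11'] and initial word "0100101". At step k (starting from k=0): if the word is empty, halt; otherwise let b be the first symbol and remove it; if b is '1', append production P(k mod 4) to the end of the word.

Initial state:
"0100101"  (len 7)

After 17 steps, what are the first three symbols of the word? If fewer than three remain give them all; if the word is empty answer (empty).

step 0: "0100101"  (len 7)
step 1: "100101"  (len 6)
step 2: "001010"  (len 6)
step 3: "01010"  (len 5)
step 4: "1010"  (len 4)
step 5: "0101"  (len 4)
step 6: "101"  (len 3)
step 7: "01010"  (len 5)
step 8: "1010"  (len 4)
step 9: "0101"  (len 4)
step 10: "101"  (len 3)
step 11: "01010"  (len 5)
step 12: "1010"  (len 4)
step 13: "0101"  (len 4)
step 14: "101"  (len 3)
step 15: "01010"  (len 5)
step 16: "1010"  (len 4)
step 17: "0101"  (len 4)

010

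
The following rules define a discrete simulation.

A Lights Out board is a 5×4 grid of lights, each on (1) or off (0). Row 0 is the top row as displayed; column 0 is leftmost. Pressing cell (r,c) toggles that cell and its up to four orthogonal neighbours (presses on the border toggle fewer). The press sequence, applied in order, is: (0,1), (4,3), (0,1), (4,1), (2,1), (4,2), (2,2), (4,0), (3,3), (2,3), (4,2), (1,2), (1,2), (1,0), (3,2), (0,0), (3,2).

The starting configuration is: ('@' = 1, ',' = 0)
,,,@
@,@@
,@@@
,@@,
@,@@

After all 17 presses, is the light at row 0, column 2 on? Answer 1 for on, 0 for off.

0

t=0: ,,,@
@,@@
,@@@
,@@,
@,@@
t=1: @@@@
@@@@
,@@@
,@@,
@,@@
t=2: @@@@
@@@@
,@@@
,@@@
@,,,
t=3: ,,,@
@,@@
,@@@
,@@@
@,,,
t=4: ,,,@
@,@@
,@@@
,,@@
,@@,
t=5: ,,,@
@@@@
@,,@
,@@@
,@@,
t=6: ,,,@
@@@@
@,,@
,@,@
,,,@
t=7: ,,,@
@@,@
@@@,
,@@@
,,,@
t=8: ,,,@
@@,@
@@@,
@@@@
@@,@
t=9: ,,,@
@@,@
@@@@
@@,,
@@,,
t=10: ,,,@
@@,,
@@,,
@@,@
@@,,
t=11: ,,,@
@@,,
@@,,
@@@@
@,@@
t=12: ,,@@
@,@@
@@@,
@@@@
@,@@
t=13: ,,,@
@@,,
@@,,
@@@@
@,@@
t=14: @,,@
,,,,
,@,,
@@@@
@,@@
t=15: @,,@
,,,,
,@@,
@,,,
@,,@
t=16: ,@,@
@,,,
,@@,
@,,,
@,,@
t=17: ,@,@
@,,,
,@,,
@@@@
@,@@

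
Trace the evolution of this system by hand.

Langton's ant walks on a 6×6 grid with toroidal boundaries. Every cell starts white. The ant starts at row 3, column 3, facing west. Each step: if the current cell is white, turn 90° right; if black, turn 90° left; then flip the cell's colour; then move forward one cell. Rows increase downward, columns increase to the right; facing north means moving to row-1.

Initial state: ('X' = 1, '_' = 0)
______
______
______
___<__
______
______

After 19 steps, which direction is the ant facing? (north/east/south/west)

south

t=0: ______
______
______
___<__
______
______
t=1: ______
______
___^__
___X__
______
______
t=2: ______
______
___X>_
___X__
______
______
t=3: ______
______
___XX_
___Xv_
______
______
t=4: ______
______
___XX_
___<X_
______
______
t=5: ______
______
___XX_
____X_
___v__
______
t=6: ______
______
___XX_
____X_
__<X__
______
t=7: ______
______
___XX_
__^_X_
__XX__
______
t=8: ______
______
___XX_
__X>X_
__XX__
______
t=9: ______
______
___XX_
__XXX_
__Xv__
______
t=10: ______
______
___XX_
__XXX_
__X_>_
______
t=11: ______
______
___XX_
__XXX_
__X_X_
____v_
t=12: ______
______
___XX_
__XXX_
__X_X_
___<X_
t=13: ______
______
___XX_
__XXX_
__X^X_
___XX_
t=14: ______
______
___XX_
__XXX_
__XX>_
___XX_
t=15: ______
______
___XX_
__XX^_
__XX__
___XX_
t=16: ______
______
___XX_
__X<__
__XX__
___XX_
t=17: ______
______
___XX_
__X___
__Xv__
___XX_
t=18: ______
______
___XX_
__X___
__X_>_
___XX_
t=19: ______
______
___XX_
__X___
__X_X_
___Xv_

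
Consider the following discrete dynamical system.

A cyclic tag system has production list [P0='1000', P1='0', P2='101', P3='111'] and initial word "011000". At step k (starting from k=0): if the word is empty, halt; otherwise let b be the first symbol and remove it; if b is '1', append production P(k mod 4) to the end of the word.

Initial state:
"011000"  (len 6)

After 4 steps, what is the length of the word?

6

gen 0: "011000"  (len 6)
gen 1: "11000"  (len 5)
gen 2: "10000"  (len 5)
gen 3: "0000101"  (len 7)
gen 4: "000101"  (len 6)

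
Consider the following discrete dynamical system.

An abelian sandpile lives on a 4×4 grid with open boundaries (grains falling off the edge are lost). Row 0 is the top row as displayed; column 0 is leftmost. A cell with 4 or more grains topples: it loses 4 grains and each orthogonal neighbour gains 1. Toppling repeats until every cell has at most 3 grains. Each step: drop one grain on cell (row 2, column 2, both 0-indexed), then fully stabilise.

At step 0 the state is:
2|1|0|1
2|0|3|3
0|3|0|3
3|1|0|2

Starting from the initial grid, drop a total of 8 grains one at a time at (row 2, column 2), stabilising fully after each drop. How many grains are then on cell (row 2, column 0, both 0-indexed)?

k=0  2|1|0|1
2|0|3|3
0|3|0|3
3|1|0|2
k=1  2|1|0|1
2|0|3|3
0|3|1|3
3|1|0|2
k=2  2|1|0|1
2|0|3|3
0|3|2|3
3|1|0|2
k=3  2|1|0|1
2|0|3|3
0|3|3|3
3|1|0|2
k=4  2|1|1|2
2|2|1|1
1|0|3|1
3|2|1|3
k=5  2|1|1|2
2|2|2|1
1|1|0|2
3|2|2|3
k=6  2|1|1|2
2|2|2|1
1|1|1|2
3|2|2|3
k=7  2|1|1|2
2|2|2|1
1|1|2|2
3|2|2|3
k=8  2|1|1|2
2|2|2|1
1|1|3|2
3|2|2|3

1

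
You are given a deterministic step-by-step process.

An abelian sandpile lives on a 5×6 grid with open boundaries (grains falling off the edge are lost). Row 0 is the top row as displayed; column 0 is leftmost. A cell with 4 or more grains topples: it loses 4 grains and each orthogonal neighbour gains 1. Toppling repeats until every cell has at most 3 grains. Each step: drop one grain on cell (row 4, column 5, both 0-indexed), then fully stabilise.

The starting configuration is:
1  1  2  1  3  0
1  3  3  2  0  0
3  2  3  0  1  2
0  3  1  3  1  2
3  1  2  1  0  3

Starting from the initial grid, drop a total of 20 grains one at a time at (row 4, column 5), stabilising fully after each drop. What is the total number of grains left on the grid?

52

k=0  1  1  2  1  3  0
1  3  3  2  0  0
3  2  3  0  1  2
0  3  1  3  1  2
3  1  2  1  0  3
k=1  1  1  2  1  3  0
1  3  3  2  0  0
3  2  3  0  1  2
0  3  1  3  1  3
3  1  2  1  1  0
k=2  1  1  2  1  3  0
1  3  3  2  0  0
3  2  3  0  1  2
0  3  1  3  1  3
3  1  2  1  1  1
k=3  1  1  2  1  3  0
1  3  3  2  0  0
3  2  3  0  1  2
0  3  1  3  1  3
3  1  2  1  1  2
k=4  1  1  2  1  3  0
1  3  3  2  0  0
3  2  3  0  1  2
0  3  1  3  1  3
3  1  2  1  1  3
k=5  1  1  2  1  3  0
1  3  3  2  0  0
3  2  3  0  1  3
0  3  1  3  2  0
3  1  2  1  2  1
k=6  1  1  2  1  3  0
1  3  3  2  0  0
3  2  3  0  1  3
0  3  1  3  2  0
3  1  2  1  2  2
k=7  1  1  2  1  3  0
1  3  3  2  0  0
3  2  3  0  1  3
0  3  1  3  2  0
3  1  2  1  2  3
k=8  1  1  2  1  3  0
1  3  3  2  0  0
3  2  3  0  1  3
0  3  1  3  2  1
3  1  2  1  3  0
k=9  1  1  2  1  3  0
1  3  3  2  0  0
3  2  3  0  1  3
0  3  1  3  2  1
3  1  2  1  3  1
k=10  1  1  2  1  3  0
1  3  3  2  0  0
3  2  3  0  1  3
0  3  1  3  2  1
3  1  2  1  3  2
k=11  1  1  2  1  3  0
1  3  3  2  0  0
3  2  3  0  1  3
0  3  1  3  2  1
3  1  2  1  3  3
k=12  1  1  2  1  3  0
1  3  3  2  0  0
3  2  3  0  1  3
0  3  1  3  3  2
3  1  2  2  0  1
k=13  1  1  2  1  3  0
1  3  3  2  0  0
3  2  3  0  1  3
0  3  1  3  3  2
3  1  2  2  0  2
k=14  1  1  2  1  3  0
1  3  3  2  0  0
3  2  3  0  1  3
0  3  1  3  3  2
3  1  2  2  0  3
k=15  1  1  2  1  3  0
1  3  3  2  0  0
3  2  3  0  1  3
0  3  1  3  3  3
3  1  2  2  1  0
k=16  1  1  2  1  3  0
1  3  3  2  0  0
3  2  3  0  1  3
0  3  1  3  3  3
3  1  2  2  1  1
k=17  1  1  2  1  3  0
1  3  3  2  0  0
3  2  3  0  1  3
0  3  1  3  3  3
3  1  2  2  1  2
k=18  1  1  2  1  3  0
1  3  3  2  0  0
3  2  3  0  1  3
0  3  1  3  3  3
3  1  2  2  1  3
k=19  1  1  2  1  3  0
1  3  3  2  0  1
3  2  3  1  3  0
0  3  2  0  1  2
3  1  2  3  3  1
k=20  1  1  2  1  3  0
1  3  3  2  0  1
3  2  3  1  3  0
0  3  2  0  1  2
3  1  2  3  3  2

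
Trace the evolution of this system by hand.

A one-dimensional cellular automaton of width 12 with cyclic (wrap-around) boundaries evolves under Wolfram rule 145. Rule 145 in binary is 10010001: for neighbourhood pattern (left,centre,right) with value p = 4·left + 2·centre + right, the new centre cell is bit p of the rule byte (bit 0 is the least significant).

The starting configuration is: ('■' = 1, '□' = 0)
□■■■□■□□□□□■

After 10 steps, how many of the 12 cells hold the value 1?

5

0) □■■■□■□□□□□■
1) □□■□□□■■■■□□
2) ■□□■■□□■■□■■
3) □■□□□■□□□□□■
4) □□■■□□■■■■□□
5) ■□□□■□□■■□■■
6) □■■□□■□□□□□■
7) □□□■□□■■■■□□
8) ■■□□■□□■■□■■
9) ■□■□□■□□□□□■
10) □□□■□□■■■■□□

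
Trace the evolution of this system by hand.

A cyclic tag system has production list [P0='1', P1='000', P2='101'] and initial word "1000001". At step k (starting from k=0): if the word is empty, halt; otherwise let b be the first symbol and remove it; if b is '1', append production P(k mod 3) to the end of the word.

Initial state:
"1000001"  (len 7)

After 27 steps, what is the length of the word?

0) "1000001"  (len 7)
1) "0000011"  (len 7)
2) "000011"  (len 6)
3) "00011"  (len 5)
4) "0011"  (len 4)
5) "011"  (len 3)
6) "11"  (len 2)
7) "11"  (len 2)
8) "1000"  (len 4)
9) "000101"  (len 6)
10) "00101"  (len 5)
11) "0101"  (len 4)
12) "101"  (len 3)
13) "011"  (len 3)
14) "11"  (len 2)
15) "1101"  (len 4)
16) "1011"  (len 4)
17) "011000"  (len 6)
18) "11000"  (len 5)
19) "10001"  (len 5)
20) "0001000"  (len 7)
21) "001000"  (len 6)
22) "01000"  (len 5)
23) "1000"  (len 4)
24) "000101"  (len 6)
25) "00101"  (len 5)
26) "0101"  (len 4)
27) "101"  (len 3)

3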